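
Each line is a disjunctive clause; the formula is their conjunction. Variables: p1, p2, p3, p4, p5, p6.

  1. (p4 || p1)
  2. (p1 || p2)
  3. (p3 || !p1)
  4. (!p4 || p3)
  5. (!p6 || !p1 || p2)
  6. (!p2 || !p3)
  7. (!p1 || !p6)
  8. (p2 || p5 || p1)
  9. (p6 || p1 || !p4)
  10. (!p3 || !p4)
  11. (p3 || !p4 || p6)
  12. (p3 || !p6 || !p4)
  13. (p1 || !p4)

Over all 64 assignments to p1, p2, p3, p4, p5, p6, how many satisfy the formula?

Satisfying assignments:
  p1=T p2=F p3=T p4=F p5=F p6=F
  p1=T p2=F p3=T p4=F p5=T p6=F
Count: 2.

2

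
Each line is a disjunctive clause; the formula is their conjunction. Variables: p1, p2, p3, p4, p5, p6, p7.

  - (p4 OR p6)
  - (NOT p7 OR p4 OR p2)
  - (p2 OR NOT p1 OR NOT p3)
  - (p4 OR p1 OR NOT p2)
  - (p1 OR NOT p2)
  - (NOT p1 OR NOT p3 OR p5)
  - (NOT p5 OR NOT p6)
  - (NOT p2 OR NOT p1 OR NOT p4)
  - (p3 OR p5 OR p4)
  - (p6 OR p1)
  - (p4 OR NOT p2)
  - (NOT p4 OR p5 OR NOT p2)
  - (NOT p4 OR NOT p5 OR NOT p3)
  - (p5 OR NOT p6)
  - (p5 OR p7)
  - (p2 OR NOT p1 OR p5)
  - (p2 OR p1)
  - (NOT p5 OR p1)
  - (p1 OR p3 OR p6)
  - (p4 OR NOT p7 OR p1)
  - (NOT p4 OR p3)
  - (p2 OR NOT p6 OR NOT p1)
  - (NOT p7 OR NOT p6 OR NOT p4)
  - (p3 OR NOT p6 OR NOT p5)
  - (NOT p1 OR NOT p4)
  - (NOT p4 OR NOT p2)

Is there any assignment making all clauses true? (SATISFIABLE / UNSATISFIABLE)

p1 = True:
  propagation gives p4=False, p6=True, p5=False; an empty clause results — contradiction.
p1 = False:
  propagation gives p2=False; an empty clause results — contradiction.
Every branch closes, so no satisfying assignment exists.

UNSATISFIABLE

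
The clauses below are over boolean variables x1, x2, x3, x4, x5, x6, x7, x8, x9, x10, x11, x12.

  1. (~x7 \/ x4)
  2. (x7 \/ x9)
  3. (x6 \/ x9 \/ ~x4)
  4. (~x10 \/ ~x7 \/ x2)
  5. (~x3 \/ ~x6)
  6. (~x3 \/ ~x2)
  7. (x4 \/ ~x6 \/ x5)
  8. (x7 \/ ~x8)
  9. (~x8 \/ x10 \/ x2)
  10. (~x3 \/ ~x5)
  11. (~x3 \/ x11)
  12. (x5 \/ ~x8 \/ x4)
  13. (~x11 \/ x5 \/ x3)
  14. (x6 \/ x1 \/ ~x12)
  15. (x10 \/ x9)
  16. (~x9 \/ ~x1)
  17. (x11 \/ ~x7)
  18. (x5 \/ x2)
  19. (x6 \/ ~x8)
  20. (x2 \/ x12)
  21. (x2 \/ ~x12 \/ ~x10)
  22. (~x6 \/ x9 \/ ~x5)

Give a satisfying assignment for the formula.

Pure literal: x8 appears only negated; assign x8 = False.
Try x1 = False.
Set x2 = False and propagate.
  then x5 is forced to True.
  then x3 is forced to False.
  then x12 is forced to True.
  then x6 is forced to True.
  then x10 is forced to False.
  then x9 is forced to True.
For the remaining variables, x4 = True, x7 = False, x11 = False works.

x1=False, x2=False, x3=False, x4=True, x5=True, x6=True, x7=False, x8=False, x9=True, x10=False, x11=False, x12=True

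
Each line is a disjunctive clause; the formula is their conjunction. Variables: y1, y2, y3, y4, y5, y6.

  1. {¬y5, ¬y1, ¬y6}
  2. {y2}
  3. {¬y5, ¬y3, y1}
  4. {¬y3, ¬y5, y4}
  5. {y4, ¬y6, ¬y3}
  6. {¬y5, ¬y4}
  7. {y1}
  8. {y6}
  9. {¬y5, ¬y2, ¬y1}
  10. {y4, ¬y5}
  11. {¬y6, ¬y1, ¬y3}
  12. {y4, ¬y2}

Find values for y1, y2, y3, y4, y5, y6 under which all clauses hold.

Unit propagation: (y2) forces y2 = True.
(y1) is a unit clause, so y1 = True.
(y6) is a unit clause, so y6 = True.
(¬y5) is a unit clause, so y5 = False.
The clause (¬y3) is unit: y3 must be False.
The clause (y4) is unit: y4 must be True.
Every clause has at least one true literal under this assignment.

y1 = T  y2 = T  y3 = F  y4 = T  y5 = F  y6 = T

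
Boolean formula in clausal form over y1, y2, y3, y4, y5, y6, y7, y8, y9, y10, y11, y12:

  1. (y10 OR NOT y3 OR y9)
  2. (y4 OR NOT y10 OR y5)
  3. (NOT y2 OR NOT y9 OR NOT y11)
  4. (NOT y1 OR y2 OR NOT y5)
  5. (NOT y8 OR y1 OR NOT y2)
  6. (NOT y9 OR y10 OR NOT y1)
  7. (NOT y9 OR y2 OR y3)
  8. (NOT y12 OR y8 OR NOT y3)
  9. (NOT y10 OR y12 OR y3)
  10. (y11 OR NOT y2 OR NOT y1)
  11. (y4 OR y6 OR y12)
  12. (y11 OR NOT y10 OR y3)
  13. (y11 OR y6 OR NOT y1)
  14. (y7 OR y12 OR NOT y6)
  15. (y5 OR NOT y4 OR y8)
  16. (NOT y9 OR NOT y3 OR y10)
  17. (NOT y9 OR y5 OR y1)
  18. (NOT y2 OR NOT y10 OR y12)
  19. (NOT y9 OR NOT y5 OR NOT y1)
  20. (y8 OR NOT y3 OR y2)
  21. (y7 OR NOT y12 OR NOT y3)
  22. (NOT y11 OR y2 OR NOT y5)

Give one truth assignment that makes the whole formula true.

Pure literal: y7 appears only positively; assign y7 = True.
Try y1 = False.
The remaining clauses are satisfied by y2 = False, y3 = False, y4 = True, y5 = False, y6 = False, y8 = True, y9 = False, y10 = False, y11 = True, y12 = True.

y1=False, y2=False, y3=False, y4=True, y5=False, y6=False, y7=True, y8=True, y9=False, y10=False, y11=True, y12=True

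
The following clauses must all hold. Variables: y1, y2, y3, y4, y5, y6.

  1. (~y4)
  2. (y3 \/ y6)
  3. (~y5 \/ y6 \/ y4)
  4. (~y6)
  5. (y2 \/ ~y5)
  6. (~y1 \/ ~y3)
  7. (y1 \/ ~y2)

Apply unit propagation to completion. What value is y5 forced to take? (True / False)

False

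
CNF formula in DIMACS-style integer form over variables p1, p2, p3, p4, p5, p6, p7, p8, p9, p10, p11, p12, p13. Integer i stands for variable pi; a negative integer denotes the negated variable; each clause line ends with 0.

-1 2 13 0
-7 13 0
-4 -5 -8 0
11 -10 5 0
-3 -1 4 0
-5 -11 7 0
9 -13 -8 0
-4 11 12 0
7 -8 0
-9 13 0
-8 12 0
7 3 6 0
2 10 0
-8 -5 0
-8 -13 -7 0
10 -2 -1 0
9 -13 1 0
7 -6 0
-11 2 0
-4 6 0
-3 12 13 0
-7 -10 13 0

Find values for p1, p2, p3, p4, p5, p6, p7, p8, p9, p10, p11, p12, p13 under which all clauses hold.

Pure literal: p8 appears only negated; assign p8 = False.
Branch on p1: take p1 = False.
Try p2 = True.
Set p3 = True and propagate.
The remaining clauses are satisfied by p4 = True, p5 = False, p6 = True, p7 = True, p9 = True, p10 = False, p11 = True, p12 = False, p13 = True.
Every clause has at least one true literal under this assignment.

p1=F, p2=T, p3=T, p4=T, p5=F, p6=T, p7=T, p8=F, p9=T, p10=F, p11=T, p12=F, p13=T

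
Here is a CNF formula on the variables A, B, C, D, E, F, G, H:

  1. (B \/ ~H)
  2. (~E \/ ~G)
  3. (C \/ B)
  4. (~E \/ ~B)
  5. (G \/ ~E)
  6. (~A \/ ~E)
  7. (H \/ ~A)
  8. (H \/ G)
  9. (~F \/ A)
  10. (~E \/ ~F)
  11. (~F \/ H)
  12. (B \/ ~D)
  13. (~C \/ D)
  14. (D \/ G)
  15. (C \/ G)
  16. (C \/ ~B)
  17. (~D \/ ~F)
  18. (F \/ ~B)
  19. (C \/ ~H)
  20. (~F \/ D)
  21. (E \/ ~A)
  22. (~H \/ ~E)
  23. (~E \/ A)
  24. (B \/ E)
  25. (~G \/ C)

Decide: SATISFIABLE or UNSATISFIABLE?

E = True:
  propagation gives G=False; an empty clause results — contradiction.
E = False:
  propagation gives A=False, F=False, B=False; an empty clause results — contradiction.
Every branch closes, so no satisfying assignment exists.

UNSATISFIABLE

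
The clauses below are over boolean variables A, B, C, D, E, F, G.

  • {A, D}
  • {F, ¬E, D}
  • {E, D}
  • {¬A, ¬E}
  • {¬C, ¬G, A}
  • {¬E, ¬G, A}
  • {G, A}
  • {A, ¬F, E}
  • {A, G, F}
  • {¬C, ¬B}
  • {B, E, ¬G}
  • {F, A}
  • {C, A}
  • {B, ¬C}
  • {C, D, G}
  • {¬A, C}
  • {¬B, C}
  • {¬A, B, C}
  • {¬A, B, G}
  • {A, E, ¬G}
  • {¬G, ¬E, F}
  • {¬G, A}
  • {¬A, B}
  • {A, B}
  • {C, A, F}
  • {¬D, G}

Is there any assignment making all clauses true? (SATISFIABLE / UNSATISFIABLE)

UNSATISFIABLE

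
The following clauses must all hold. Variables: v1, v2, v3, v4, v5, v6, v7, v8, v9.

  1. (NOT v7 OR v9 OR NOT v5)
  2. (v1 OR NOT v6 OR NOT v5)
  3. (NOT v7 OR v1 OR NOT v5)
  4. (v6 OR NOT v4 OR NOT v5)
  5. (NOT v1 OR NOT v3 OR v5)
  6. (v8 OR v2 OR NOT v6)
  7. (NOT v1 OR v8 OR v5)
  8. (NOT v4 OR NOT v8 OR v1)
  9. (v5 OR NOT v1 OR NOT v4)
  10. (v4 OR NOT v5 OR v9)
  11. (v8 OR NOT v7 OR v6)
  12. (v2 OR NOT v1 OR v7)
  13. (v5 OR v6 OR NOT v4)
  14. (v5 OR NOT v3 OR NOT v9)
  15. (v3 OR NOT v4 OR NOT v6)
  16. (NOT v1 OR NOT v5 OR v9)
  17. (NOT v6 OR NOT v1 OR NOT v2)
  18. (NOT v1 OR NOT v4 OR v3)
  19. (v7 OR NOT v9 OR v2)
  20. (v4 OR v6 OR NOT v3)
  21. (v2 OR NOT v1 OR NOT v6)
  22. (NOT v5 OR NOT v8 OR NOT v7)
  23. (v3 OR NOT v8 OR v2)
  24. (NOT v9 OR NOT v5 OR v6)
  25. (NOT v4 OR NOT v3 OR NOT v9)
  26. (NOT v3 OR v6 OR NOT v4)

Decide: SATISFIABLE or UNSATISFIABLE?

Set v1 = False and propagate.
The remaining clauses are satisfied by v2 = True, v3 = False, v4 = False, v5 = False, v6 = True, v7 = False, v8 = False, v9 = True.
So v1=False, v2=True, v3=False, v4=False, v5=False, v6=True, v7=False, v8=False, v9=True is a satisfying assignment.

SATISFIABLE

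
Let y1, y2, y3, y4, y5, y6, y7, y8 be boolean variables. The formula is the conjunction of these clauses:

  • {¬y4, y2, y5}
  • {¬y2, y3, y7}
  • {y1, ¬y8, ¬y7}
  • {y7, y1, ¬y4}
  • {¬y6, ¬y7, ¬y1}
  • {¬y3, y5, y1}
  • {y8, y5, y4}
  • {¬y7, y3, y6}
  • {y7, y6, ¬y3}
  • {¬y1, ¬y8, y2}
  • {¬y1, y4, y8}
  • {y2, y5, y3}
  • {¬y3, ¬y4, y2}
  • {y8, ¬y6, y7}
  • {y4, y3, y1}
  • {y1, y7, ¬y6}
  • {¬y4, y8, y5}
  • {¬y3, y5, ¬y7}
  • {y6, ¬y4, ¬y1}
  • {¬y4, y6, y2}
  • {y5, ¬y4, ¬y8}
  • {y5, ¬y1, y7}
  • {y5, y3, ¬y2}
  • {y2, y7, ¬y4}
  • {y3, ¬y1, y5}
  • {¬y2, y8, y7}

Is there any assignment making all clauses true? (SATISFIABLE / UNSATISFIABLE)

SATISFIABLE

y5 occurs only positively in the remaining clauses — set y5 = True.
Set y1 = True and propagate.
Try y2 = True.
For the remaining variables, y3 = True, y4 = False, y6 = True, y7 = False, y8 = True works.
So y1 = True  y2 = True  y3 = True  y4 = False  y5 = True  y6 = True  y7 = False  y8 = True is a satisfying assignment.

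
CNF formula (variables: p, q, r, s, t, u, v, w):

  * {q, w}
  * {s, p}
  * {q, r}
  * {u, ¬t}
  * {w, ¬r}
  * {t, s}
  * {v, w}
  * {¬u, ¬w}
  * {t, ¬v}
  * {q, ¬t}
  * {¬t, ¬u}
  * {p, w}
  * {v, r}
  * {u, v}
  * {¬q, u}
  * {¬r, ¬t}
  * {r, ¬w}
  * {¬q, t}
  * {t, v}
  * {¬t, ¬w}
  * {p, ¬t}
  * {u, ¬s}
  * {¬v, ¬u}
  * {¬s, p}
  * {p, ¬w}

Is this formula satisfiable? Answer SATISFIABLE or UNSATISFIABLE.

UNSATISFIABLE

t = True:
  propagation gives u=True; an empty clause results — contradiction.
t = False:
  propagation gives s=True, v=False; an empty clause results — contradiction.
Every branch closes, so no satisfying assignment exists.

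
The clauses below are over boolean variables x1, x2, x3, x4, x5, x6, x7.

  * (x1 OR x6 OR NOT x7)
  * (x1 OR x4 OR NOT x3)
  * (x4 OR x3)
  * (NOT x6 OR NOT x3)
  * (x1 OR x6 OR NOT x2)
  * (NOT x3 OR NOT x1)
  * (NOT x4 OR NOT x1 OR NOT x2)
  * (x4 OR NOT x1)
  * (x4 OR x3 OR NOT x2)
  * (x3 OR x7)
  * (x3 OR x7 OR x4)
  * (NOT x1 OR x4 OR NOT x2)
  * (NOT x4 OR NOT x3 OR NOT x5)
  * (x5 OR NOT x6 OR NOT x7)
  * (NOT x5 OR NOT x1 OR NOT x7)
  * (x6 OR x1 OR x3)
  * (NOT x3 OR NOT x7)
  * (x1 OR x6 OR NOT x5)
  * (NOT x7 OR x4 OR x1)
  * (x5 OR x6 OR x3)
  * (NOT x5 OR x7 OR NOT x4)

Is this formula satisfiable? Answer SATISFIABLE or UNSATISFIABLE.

SATISFIABLE

x2 occurs only negated in the remaining clauses — set x2 = False.
Set x1 = False and propagate.
Try x3 = False.
  then x4 is forced to True.
  then x7 is forced to True.
  then x6 is forced to True.
  then x5 is forced to True.
Every clause has at least one true literal under this assignment.
So x1 = False  x2 = False  x3 = False  x4 = True  x5 = True  x6 = True  x7 = True is a satisfying assignment.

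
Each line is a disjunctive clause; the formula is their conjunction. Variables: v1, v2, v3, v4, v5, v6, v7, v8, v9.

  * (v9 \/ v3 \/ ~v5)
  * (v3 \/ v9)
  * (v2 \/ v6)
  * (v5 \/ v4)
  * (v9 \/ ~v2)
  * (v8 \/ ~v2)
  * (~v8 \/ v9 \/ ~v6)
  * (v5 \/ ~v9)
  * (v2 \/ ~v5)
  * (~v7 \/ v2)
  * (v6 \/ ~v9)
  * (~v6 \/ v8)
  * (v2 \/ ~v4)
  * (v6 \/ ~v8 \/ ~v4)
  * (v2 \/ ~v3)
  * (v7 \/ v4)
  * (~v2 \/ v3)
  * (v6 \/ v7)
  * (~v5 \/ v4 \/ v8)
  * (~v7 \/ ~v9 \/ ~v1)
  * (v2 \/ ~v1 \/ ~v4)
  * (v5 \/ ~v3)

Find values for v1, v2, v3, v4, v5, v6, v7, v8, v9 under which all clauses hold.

v1 = True, v2 = True, v3 = True, v4 = True, v5 = True, v6 = True, v7 = False, v8 = True, v9 = True

Branch on v1: take v1 = True.
The remaining clauses are satisfied by v2 = True, v3 = True, v4 = True, v5 = True, v6 = True, v7 = False, v8 = True, v9 = True.
Every clause has at least one true literal under this assignment.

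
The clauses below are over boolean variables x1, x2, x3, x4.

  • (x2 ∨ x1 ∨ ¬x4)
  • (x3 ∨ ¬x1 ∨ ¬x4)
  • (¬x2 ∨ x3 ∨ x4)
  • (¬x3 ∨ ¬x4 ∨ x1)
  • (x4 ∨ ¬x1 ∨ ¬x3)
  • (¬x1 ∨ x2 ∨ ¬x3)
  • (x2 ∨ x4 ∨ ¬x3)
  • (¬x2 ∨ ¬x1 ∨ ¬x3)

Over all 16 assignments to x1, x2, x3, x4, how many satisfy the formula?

4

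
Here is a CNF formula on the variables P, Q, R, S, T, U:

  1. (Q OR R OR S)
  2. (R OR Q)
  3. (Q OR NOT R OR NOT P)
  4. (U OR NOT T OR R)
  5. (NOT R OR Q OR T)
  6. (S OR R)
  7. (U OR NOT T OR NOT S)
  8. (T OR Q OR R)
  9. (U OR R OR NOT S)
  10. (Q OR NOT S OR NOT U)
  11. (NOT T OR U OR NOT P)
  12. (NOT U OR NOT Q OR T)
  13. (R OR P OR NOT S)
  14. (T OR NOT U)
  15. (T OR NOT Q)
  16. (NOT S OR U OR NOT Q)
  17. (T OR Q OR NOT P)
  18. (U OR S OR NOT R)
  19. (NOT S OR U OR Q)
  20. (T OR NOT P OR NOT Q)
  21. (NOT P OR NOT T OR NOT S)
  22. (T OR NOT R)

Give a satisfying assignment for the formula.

Branch on P: take P = False.
Branch on Q: take Q = True.
  then T is forced to True.
Try R = True.
For the remaining variables, S = True, U = True works.
Every clause has at least one true literal under this assignment.

P=False  Q=True  R=True  S=True  T=True  U=True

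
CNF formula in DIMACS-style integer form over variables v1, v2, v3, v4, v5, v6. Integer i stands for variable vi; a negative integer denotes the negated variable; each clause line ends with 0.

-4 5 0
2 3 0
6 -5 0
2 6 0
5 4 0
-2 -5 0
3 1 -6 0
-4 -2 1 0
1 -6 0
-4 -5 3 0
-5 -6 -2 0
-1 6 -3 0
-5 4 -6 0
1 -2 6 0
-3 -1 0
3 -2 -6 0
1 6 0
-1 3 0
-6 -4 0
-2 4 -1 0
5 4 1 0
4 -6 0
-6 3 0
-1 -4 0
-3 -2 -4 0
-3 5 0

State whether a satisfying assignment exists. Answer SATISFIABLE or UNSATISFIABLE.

UNSATISFIABLE

v6 = True:
  propagation gives v1=True, v3=False; an empty clause results — contradiction.
v6 = False:
  propagation gives v5=False, v4=False; an empty clause results — contradiction.
Every branch closes, so no satisfying assignment exists.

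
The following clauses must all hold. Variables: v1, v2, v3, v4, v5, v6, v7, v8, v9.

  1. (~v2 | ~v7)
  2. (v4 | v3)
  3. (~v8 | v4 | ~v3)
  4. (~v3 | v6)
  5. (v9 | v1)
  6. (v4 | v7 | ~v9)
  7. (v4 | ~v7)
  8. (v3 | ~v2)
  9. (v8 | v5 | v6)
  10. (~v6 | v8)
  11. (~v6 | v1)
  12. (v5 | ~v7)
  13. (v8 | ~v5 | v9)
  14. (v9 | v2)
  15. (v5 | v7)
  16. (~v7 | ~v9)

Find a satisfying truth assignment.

v1=T, v2=F, v3=F, v4=T, v5=T, v6=F, v7=F, v8=F, v9=T

Pure literal: v1 appears only positively; assign v1 = True.
v4 occurs only positively in the remaining clauses — set v4 = True.
Branch on v2: take v2 = False.
  then v9 is forced to True.
  then v7 is forced to False.
  then v5 is forced to True.
Try v3 = False.
Branch on v6: take v6 = False.
v8 is now unconstrained; take v8 = False.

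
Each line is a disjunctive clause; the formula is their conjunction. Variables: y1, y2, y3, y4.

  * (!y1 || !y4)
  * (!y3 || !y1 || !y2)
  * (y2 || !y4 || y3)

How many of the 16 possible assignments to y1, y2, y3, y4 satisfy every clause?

10

Split on y1, then y2.
  y1=1, y2=1: remaining (y3,y4) ∈ {(0,0)} — 1.
  y1=1, y2=0: remaining (y3,y4) ∈ {(0,0); (1,0)} — 2.
  y1=0, y2=1: remaining (y3,y4) ∈ {(0,0); (0,1); (1,0); (1,1)} — 4.
  y1=0, y2=0: remaining (y3,y4) ∈ {(0,0); (1,0); (1,1)} — 3.
Total: 1 + 2 + 4 + 3 = 10.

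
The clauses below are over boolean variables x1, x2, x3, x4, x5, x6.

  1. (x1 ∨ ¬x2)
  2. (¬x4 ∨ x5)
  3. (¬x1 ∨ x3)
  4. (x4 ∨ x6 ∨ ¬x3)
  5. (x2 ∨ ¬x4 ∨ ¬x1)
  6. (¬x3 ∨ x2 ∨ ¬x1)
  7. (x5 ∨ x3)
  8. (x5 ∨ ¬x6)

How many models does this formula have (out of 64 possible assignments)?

10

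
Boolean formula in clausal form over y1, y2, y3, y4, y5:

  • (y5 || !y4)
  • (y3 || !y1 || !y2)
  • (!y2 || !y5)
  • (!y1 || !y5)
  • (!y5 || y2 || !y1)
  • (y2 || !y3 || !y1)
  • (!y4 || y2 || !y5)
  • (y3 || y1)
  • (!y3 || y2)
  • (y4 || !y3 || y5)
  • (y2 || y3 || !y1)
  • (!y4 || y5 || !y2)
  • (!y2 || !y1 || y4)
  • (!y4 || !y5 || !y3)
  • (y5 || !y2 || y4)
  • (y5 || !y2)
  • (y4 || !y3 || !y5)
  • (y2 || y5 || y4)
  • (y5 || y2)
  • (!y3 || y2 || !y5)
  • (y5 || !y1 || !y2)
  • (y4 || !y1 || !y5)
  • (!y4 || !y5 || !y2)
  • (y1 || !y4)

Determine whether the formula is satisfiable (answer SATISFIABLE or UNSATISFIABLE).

y5 = True:
  propagation gives y2=False, y1=False, y4=False, y3=True; an empty clause results — contradiction.
y5 = False:
  propagation gives y4=False, y3=False, y1=True, y2=False; an empty clause results — contradiction.
Every branch closes, so no satisfying assignment exists.

UNSATISFIABLE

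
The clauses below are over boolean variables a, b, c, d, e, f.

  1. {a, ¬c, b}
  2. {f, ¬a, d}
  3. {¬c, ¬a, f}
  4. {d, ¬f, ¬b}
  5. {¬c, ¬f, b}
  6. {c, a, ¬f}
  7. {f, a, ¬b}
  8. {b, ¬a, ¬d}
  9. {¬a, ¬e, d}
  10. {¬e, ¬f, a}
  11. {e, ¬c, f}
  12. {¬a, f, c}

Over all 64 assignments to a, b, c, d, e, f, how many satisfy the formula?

10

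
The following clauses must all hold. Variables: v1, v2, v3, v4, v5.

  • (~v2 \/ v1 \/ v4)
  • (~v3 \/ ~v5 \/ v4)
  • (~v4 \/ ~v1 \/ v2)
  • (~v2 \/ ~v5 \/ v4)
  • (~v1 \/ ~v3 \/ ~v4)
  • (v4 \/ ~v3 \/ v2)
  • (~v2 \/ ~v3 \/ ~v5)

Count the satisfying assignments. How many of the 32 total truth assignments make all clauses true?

Split on v4, then v2.
  v4=T, v2=T: 5 of the 8 assignments to (v1,v3,v5) work.
  v4=T, v2=F: remaining (v1,v3,v5) ∈ {(F,F,F); (F,F,T); (F,T,F); (F,T,T)} — 4.
  v4=F, v2=T: remaining (v1,v3,v5) ∈ {(T,F,F); (T,T,F)} — 2.
  v4=F, v2=F: remaining (v1,v3,v5) ∈ {(F,F,F); (F,F,T); (T,F,F); (T,F,T)} — 4.
Total: 5 + 4 + 2 + 4 = 15.

15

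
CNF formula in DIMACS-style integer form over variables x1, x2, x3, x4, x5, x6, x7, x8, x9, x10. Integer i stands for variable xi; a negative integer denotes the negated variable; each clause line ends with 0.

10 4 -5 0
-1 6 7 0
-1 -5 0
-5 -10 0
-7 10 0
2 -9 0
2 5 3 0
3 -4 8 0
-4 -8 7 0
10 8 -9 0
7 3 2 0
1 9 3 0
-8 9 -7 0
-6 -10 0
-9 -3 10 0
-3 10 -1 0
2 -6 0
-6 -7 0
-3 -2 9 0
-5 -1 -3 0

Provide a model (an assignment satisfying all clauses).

x1=False, x2=True, x3=False, x4=True, x5=False, x6=False, x7=True, x8=True, x9=True, x10=True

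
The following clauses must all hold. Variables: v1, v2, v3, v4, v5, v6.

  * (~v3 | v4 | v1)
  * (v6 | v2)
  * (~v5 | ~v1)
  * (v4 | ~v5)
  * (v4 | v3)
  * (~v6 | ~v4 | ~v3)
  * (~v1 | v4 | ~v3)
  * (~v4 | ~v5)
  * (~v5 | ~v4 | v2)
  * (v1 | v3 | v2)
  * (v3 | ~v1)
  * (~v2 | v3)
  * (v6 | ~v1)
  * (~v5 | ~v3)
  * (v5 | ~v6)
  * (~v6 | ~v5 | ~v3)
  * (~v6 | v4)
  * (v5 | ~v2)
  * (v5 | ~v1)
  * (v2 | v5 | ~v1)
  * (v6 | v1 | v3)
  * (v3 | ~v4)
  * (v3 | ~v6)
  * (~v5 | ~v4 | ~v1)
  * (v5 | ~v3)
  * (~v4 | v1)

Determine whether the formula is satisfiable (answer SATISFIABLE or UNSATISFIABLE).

UNSATISFIABLE

v3 = True:
  propagation gives v5=False; an empty clause results — contradiction.
v3 = False:
  propagation gives v4=True; an empty clause results — contradiction.
Every branch closes, so no satisfying assignment exists.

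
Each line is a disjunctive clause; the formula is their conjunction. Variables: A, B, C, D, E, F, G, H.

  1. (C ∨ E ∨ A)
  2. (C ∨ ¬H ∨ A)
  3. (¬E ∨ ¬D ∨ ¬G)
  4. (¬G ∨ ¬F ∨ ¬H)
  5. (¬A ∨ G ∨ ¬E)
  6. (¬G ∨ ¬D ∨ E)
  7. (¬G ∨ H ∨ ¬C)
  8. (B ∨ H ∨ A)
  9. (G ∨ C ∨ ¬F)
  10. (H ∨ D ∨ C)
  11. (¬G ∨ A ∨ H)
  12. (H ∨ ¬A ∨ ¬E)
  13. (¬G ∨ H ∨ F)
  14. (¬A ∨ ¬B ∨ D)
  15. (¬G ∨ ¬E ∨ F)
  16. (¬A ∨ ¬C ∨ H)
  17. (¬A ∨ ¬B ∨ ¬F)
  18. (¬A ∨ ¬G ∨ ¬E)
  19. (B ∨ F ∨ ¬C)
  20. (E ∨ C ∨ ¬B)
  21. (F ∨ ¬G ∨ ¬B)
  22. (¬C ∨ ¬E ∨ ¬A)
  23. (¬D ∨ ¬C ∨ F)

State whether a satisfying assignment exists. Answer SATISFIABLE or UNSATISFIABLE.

Try A = True.
For the remaining variables, B = False, C = False, D = False, E = False, F = False, G = True, H = True works.
So A=True, B=False, C=False, D=False, E=False, F=False, G=True, H=True is a satisfying assignment.

SATISFIABLE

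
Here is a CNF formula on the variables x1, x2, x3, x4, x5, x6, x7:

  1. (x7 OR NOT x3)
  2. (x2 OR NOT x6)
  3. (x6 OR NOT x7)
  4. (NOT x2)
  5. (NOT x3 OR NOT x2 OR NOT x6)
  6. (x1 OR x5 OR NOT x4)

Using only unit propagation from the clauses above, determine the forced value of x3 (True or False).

(NOT x2) is a unit clause: x2 = False.
From (x2 OR NOT x6) and x2 = False: x6 = False.
(x6 OR NOT x7) with x6 = False leaves only NOT x7, so x7 = False.
From (x7 OR NOT x3) and x7 = False: x3 = False.

False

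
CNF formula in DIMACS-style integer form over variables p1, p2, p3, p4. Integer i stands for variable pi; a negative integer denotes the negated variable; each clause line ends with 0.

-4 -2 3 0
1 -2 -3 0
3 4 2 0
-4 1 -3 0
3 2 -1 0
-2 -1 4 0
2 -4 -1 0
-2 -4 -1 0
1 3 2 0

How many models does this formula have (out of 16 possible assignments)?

The models are:
  p1=F p2=F p3=T p4=F
  p1=F p2=T p3=F p4=F
  p1=T p2=F p3=T p4=F
That's 3 in total.

3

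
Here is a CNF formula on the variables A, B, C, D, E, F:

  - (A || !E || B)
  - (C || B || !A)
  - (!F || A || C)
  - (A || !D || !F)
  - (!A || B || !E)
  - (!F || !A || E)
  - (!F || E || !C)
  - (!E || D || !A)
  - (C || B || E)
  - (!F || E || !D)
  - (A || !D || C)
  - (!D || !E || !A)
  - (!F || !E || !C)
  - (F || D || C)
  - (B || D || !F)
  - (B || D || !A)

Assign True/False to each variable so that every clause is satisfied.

A = 0, B = 1, C = 1, D = 0, E = 1, F = 0

Check each clause:
  1. (B || !E || A) — B is true.
  2. (B || C || !A) — B is true.
  3. (A || C || !F) — !F is true.
  4. (!D || !F || A) — !F is true.
  5. (B || !E || !A) — B is true.
  6. (!F || E || !A) — !F is true.
  7. (!C || !F || E) — !F is true.
  8. (!E || !A || D) — !A is true.
  9. (C || E || B) — B is true.
  10. (!D || E || !F) — !F is true.
  11. (C || A || !D) — C is true.
  12. (!E || !D || !A) — !D is true.
  13. (!E || !F || !C) — !F is true.
  14. (F || C || D) — C is true.
  15. (D || B || !F) — B is true.
  16. (B || D || !A) — B is true.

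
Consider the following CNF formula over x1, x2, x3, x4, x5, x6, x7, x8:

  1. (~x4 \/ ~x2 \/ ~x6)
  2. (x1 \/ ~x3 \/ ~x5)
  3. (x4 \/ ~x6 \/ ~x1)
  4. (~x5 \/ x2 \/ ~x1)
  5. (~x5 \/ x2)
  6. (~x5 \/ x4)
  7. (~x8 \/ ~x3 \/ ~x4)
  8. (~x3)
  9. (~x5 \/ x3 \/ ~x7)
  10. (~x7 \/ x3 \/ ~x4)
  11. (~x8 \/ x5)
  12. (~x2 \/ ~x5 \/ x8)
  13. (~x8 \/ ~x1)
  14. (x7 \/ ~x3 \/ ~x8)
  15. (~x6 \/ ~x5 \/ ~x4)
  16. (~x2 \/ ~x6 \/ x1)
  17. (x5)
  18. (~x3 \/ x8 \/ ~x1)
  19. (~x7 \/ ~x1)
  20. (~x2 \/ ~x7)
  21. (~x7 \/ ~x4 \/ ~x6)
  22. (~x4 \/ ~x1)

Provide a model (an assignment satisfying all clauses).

x1=F, x2=T, x3=F, x4=T, x5=T, x6=F, x7=F, x8=T

Check each clause:
  1. (~x6 \/ ~x4 \/ ~x2) — ~x6 is true.
  2. (~x5 \/ ~x3 \/ x1) — ~x3 is true.
  3. (~x1 \/ x4 \/ ~x6) — ~x6 is true.
  4. (~x5 \/ x2 \/ ~x1) — x2 is true.
  5. (~x5 \/ x2) — x2 is true.
  6. (~x5 \/ x4) — x4 is true.
  7. (~x3 \/ ~x8 \/ ~x4) — ~x3 is true.
  8. (~x3) — ~x3 is true.
  9. (~x5 \/ x3 \/ ~x7) — ~x7 is true.
  10. (~x4 \/ x3 \/ ~x7) — ~x7 is true.
  11. (~x8 \/ x5) — x5 is true.
  12. (~x2 \/ ~x5 \/ x8) — x8 is true.
  13. (~x8 \/ ~x1) — ~x1 is true.
  14. (~x3 \/ ~x8 \/ x7) — ~x3 is true.
  15. (~x6 \/ ~x4 \/ ~x5) — ~x6 is true.
  16. (~x6 \/ ~x2 \/ x1) — ~x6 is true.
  17. (x5) — x5 is true.
  18. (~x3 \/ ~x1 \/ x8) — x8 is true.
  19. (~x1 \/ ~x7) — ~x7 is true.
  20. (~x2 \/ ~x7) — ~x7 is true.
  21. (~x4 \/ ~x7 \/ ~x6) — ~x7 is true.
  22. (~x1 \/ ~x4) — ~x1 is true.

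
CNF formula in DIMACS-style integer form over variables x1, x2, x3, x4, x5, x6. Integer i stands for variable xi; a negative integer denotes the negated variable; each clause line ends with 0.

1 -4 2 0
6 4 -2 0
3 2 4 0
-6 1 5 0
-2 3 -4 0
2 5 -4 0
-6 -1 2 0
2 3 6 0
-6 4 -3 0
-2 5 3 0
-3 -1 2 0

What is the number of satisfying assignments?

Split on x2, then x3.
  x2=1, x3=1: 7 of the 16 assignments to (x1,x4,x5,x6) work.
  x2=1, x3=0: remaining (x1,x4,x5,x6) ∈ {(0,0,1,1); (1,0,1,1)} — 2.
  x2=0, x3=1: remaining (x1,x4,x5,x6) ∈ {(0,0,0,0); (0,0,1,0)} — 2.
  x2=0, x3=0: a clause becomes empty — 0.
Total: 7 + 2 + 2 + 0 = 11.

11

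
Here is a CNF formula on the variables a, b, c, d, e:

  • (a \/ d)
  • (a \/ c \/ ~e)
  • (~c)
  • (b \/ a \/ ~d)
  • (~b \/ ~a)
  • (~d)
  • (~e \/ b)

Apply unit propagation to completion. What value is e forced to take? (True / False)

False

Unit clause (~c) sets c = False.
Unit clause (~d) sets d = False.
In (a \/ d), d is now false; a must hold, so a = True.
In (~b \/ ~a), ~a is now false; ~b must hold, so b = False.
(b \/ ~e): since b = False, the clause reduces to (~e). e = False.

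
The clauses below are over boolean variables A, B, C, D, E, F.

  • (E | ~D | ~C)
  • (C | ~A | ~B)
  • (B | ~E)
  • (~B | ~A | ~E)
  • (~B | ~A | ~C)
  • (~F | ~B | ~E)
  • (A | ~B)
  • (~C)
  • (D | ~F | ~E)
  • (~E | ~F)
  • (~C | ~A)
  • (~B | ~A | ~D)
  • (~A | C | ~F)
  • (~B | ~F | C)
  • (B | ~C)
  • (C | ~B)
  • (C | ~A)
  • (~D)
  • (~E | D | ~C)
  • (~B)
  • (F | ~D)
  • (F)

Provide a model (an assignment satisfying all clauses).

Unit propagation: (~C) forces C = False.
Unit propagation: (~B) forces B = False.
The clause (~E) is unit: E must be False.
The clause (~A) is unit: A must be False.
(~D) is a unit clause, so D = False.
The clause (F) is unit: F must be True.
Check each clause:
  1. (~C | ~D | E) — ~C is true.
  2. (~B | C | ~A) — ~A is true.
  3. (B | ~E) — ~E is true.
  4. (~A | ~B | ~E) — ~E is true.
  5. (~B | ~A | ~C) — ~C is true.
  6. (~B | ~E | ~F) — ~E is true.
  7. (~B | A) — ~B is true.
  8. (~C) — ~C is true.
  9. (~E | ~F | D) — ~E is true.
  10. (~F | ~E) — ~E is true.
  11. (~A | ~C) — ~C is true.
  12. (~A | ~B | ~D) — ~D is true.
  13. (~F | ~A | C) — ~A is true.
  14. (~B | C | ~F) — ~B is true.
  15. (~C | B) — ~C is true.
  16. (~B | C) — ~B is true.
  17. (C | ~A) — ~A is true.
  18. (~D) — ~D is true.
  19. (~C | ~E | D) — ~E is true.
  20. (~B) — ~B is true.
  21. (F | ~D) — ~D is true.
  22. (F) — F is true.

A = F  B = F  C = F  D = F  E = F  F = T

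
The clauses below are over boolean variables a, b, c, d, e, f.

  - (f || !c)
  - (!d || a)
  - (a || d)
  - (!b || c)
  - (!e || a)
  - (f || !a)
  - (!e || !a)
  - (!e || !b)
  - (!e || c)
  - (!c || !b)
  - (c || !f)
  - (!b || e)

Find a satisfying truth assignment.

a = T, b = F, c = T, d = F, e = F, f = T

Pure literal: b appears only negated; assign b = False.
Set a = True and propagate.
  then f is forced to True.
  then e is forced to False.
  then c is forced to True.
d is now unconstrained; take d = False.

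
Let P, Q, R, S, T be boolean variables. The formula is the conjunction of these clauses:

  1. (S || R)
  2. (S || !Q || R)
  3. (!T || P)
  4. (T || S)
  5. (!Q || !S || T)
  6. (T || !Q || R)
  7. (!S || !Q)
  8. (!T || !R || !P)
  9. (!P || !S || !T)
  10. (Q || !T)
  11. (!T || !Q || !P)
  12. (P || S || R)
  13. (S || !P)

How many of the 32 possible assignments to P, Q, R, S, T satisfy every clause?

4

The models are:
  P=F Q=F R=F S=T T=F
  P=F Q=F R=T S=T T=F
  P=T Q=F R=F S=T T=F
  P=T Q=F R=T S=T T=F
Count: 4.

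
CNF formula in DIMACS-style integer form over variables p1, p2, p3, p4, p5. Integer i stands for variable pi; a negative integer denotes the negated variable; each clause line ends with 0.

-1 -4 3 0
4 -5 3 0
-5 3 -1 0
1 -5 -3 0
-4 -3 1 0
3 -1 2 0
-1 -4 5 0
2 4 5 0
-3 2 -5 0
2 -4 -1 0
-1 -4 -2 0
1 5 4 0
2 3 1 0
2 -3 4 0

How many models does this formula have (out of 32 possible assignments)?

5

Satisfying assignments:
  p1=0 p2=1 p3=0 p4=1 p5=0
  p1=0 p2=1 p3=0 p4=1 p5=1
  p1=1 p2=1 p3=0 p4=0 p5=0
  p1=1 p2=1 p3=1 p4=0 p5=0
  p1=1 p2=1 p3=1 p4=0 p5=1
Count: 5.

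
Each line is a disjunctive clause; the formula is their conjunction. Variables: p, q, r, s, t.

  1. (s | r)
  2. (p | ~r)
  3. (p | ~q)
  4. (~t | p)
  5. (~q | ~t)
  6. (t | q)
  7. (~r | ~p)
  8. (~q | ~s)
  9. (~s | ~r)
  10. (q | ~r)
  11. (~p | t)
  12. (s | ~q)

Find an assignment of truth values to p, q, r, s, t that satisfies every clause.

p=True, q=False, r=False, s=True, t=True

Set p = True and propagate.
  then r is forced to False.
  then s is forced to True.
  then q is forced to False.
  then t is forced to True.
Check each clause:
  1. (r | s) — s is true.
  2. (~r | p) — p is true.
  3. (p | ~q) — p is true.
  4. (~t | p) — p is true.
  5. (~q | ~t) — ~q is true.
  6. (t | q) — t is true.
  7. (~r | ~p) — ~r is true.
  8. (~s | ~q) — ~q is true.
  9. (~r | ~s) — ~r is true.
  10. (q | ~r) — ~r is true.
  11. (t | ~p) — t is true.
  12. (~q | s) — s is true.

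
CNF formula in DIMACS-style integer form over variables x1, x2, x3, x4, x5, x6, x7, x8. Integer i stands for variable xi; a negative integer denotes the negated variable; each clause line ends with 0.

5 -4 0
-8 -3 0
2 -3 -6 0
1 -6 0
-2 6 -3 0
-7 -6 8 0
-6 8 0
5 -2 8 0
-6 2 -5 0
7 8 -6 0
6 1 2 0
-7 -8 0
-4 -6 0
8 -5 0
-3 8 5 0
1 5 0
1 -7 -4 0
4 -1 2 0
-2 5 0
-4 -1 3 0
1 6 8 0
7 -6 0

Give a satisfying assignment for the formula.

Set x1 = False and propagate.
  then x6 is forced to False.
  then x2 is forced to True.
  then x3 is forced to False.
  then x5 is forced to True.
  then x8 is forced to True.
  then x7 is forced to False.
x4 is now unconstrained; take x4 = True.

x1 = False, x2 = True, x3 = False, x4 = True, x5 = True, x6 = False, x7 = False, x8 = True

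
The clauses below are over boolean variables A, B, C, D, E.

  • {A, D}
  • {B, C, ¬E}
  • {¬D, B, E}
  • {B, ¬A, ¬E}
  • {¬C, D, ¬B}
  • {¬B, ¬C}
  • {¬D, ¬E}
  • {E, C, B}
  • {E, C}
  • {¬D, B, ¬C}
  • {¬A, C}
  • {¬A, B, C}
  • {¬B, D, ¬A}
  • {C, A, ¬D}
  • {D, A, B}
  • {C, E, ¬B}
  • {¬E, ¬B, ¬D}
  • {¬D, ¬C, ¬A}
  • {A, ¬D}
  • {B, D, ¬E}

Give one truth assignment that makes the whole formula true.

A=T, B=F, C=T, D=F, E=F

Set A = True and propagate.
  then C is forced to True.
  then B is forced to False.
  then E is forced to False.
  then D is forced to False.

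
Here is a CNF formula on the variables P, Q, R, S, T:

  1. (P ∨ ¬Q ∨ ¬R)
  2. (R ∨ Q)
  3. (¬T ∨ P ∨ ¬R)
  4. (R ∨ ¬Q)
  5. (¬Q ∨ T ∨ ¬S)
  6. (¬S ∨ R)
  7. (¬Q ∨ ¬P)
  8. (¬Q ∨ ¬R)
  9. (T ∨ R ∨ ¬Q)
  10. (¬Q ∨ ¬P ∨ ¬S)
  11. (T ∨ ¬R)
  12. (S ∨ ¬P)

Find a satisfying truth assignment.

P = T, Q = F, R = T, S = T, T = T

Check each clause:
  1. (P ∨ ¬R ∨ ¬Q) — P is true.
  2. (Q ∨ R) — R is true.
  3. (¬R ∨ ¬T ∨ P) — P is true.
  4. (¬Q ∨ R) — R is true.
  5. (¬S ∨ T ∨ ¬Q) — T is true.
  6. (¬S ∨ R) — R is true.
  7. (¬Q ∨ ¬P) — ¬Q is true.
  8. (¬Q ∨ ¬R) — ¬Q is true.
  9. (T ∨ ¬Q ∨ R) — R is true.
  10. (¬Q ∨ ¬P ∨ ¬S) — ¬Q is true.
  11. (¬R ∨ T) — T is true.
  12. (¬P ∨ S) — S is true.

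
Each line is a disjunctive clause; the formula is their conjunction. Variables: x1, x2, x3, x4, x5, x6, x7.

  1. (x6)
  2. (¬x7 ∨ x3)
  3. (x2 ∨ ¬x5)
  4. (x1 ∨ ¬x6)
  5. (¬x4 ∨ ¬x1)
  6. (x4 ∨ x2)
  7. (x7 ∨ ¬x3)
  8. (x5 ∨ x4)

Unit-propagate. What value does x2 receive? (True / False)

True

(x6) stands alone — x6 = True.
(¬x6 ∨ x1): since x6 = True, the clause reduces to (x1). x1 = True.
From (¬x1 ∨ ¬x4) and x1 = True: x4 = False.
From (x2 ∨ x4) and x4 = False: x2 = True.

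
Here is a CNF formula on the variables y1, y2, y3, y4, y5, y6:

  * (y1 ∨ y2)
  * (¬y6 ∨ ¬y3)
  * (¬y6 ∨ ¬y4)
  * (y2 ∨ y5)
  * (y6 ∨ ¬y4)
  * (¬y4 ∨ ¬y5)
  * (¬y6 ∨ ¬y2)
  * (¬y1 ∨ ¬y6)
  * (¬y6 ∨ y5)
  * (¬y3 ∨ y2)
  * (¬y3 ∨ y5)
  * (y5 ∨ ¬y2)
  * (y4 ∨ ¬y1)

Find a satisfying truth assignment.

y1=0, y2=1, y3=0, y4=0, y5=1, y6=0

Check each clause:
  1. (y2 ∨ y1) — y2 is true.
  2. (¬y6 ∨ ¬y3) — ¬y6 is true.
  3. (¬y4 ∨ ¬y6) — ¬y6 is true.
  4. (y2 ∨ y5) — y2 is true.
  5. (y6 ∨ ¬y4) — ¬y4 is true.
  6. (¬y4 ∨ ¬y5) — ¬y4 is true.
  7. (¬y6 ∨ ¬y2) — ¬y6 is true.
  8. (¬y1 ∨ ¬y6) — ¬y6 is true.
  9. (y5 ∨ ¬y6) — ¬y6 is true.
  10. (¬y3 ∨ y2) — y2 is true.
  11. (y5 ∨ ¬y3) — y5 is true.
  12. (¬y2 ∨ y5) — y5 is true.
  13. (¬y1 ∨ y4) — ¬y1 is true.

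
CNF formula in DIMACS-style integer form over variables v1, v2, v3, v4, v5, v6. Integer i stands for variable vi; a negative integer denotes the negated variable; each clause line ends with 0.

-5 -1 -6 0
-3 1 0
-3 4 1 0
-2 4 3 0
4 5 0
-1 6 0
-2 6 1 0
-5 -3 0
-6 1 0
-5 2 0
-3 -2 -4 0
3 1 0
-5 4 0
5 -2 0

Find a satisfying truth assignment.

Try v1 = True.
  then v6 is forced to True.
  then v5 is forced to False.
  then v4 is forced to True.
  then v2 is forced to False.
v3 is now unconstrained; take v3 = True.

v1=1, v2=0, v3=1, v4=1, v5=0, v6=1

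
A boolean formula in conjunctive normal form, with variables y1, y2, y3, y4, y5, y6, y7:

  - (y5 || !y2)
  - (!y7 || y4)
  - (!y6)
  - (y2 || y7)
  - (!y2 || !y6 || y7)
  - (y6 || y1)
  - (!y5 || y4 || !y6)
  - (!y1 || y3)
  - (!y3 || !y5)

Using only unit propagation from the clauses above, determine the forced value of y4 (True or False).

True

Unit clause (!y6) sets y6 = False.
(y1 || y6) with y6 = False leaves only y1, so y1 = True.
(!y1 || y3): since y1 = True, the clause reduces to (y3). y3 = True.
From (!y5 || !y3) and y3 = True: y5 = False.
In (y5 || !y2), y5 is now false; !y2 must hold, so y2 = False.
(y7 || y2): since y2 = False, the clause reduces to (y7). y7 = True.
In (!y7 || y4), !y7 is now false; y4 must hold, so y4 = True.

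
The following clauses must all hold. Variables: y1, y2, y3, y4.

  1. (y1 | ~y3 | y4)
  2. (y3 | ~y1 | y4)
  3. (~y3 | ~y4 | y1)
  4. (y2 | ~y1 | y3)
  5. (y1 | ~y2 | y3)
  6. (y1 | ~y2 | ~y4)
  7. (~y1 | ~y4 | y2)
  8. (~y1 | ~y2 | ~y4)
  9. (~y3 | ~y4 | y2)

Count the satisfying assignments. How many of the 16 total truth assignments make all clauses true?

Satisfying assignments:
  y1=F y2=F y3=F y4=F
  y1=F y2=F y3=F y4=T
  y1=T y2=F y3=T y4=F
  y1=T y2=T y3=T y4=F
Count: 4.

4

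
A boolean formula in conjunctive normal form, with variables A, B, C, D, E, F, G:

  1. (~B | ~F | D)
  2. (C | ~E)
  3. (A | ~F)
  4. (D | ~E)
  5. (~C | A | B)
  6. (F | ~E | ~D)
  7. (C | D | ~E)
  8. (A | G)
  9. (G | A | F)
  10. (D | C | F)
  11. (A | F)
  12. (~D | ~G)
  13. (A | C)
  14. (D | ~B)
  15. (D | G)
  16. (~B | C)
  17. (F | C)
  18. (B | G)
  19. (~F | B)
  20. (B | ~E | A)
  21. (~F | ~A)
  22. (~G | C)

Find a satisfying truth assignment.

A = T, B = T, C = T, D = T, E = F, F = F, G = F

Check each clause:
  1. (~B | ~F | D) — ~F is true.
  2. (C | ~E) — C is true.
  3. (A | ~F) — A is true.
  4. (D | ~E) — ~E is true.
  5. (~C | B | A) — A is true.
  6. (~E | F | ~D) — ~E is true.
  7. (~E | C | D) — C is true.
  8. (G | A) — A is true.
  9. (A | F | G) — A is true.
  10. (D | F | C) — C is true.
  11. (A | F) — A is true.
  12. (~D | ~G) — ~G is true.
  13. (A | C) — A is true.
  14. (~B | D) — D is true.
  15. (D | G) — D is true.
  16. (C | ~B) — C is true.
  17. (C | F) — C is true.
  18. (G | B) — B is true.
  19. (B | ~F) — ~F is true.
  20. (~E | B | A) — A is true.
  21. (~A | ~F) — ~F is true.
  22. (~G | C) — ~G is true.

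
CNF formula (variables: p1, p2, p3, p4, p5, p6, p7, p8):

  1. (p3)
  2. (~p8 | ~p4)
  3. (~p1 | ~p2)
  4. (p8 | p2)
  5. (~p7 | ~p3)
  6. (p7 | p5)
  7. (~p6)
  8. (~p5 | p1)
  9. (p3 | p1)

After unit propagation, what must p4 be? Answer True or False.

False

(p3) stands alone — p3 = True.
From (~p7 | ~p3) and p3 = True: p7 = False.
In (p7 | p5), p7 is now false; p5 must hold, so p5 = True.
(~p6) stands alone — p6 = False.
(~p5 | p1): since p5 = True, the clause reduces to (p1). p1 = True.
(~p2 | ~p1) with p1 = True leaves only ~p2, so p2 = False.
In (p2 | p8), p2 is now false; p8 must hold, so p8 = True.
From (~p4 | ~p8) and p8 = True: p4 = False.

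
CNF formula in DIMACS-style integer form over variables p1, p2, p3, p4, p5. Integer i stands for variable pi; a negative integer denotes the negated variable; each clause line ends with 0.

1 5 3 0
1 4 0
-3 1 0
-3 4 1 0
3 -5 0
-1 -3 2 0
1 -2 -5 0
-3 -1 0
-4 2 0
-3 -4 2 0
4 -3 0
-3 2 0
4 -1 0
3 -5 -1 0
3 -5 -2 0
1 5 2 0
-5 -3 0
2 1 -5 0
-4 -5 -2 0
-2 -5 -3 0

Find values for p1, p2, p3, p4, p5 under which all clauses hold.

p1=True, p2=True, p3=False, p4=True, p5=False

Check each clause:
  1. (p1 OR p3 OR p5) — p1 is true.
  2. (p1 OR p4) — p1 is true.
  3. (NOT p3 OR p1) — p1 is true.
  4. (NOT p3 OR p1 OR p4) — p1 is true.
  5. (NOT p5 OR p3) — NOT p5 is true.
  6. (NOT p1 OR p2 OR NOT p3) — p2 is true.
  7. (p1 OR NOT p5 OR NOT p2) — p1 is true.
  8. (NOT p3 OR NOT p1) — NOT p3 is true.
  9. (p2 OR NOT p4) — p2 is true.
  10. (NOT p4 OR p2 OR NOT p3) — p2 is true.
  11. (p4 OR NOT p3) — p4 is true.
  12. (NOT p3 OR p2) — p2 is true.
  13. (NOT p1 OR p4) — p4 is true.
  14. (p3 OR NOT p1 OR NOT p5) — NOT p5 is true.
  15. (p3 OR NOT p2 OR NOT p5) — NOT p5 is true.
  16. (p2 OR p1 OR p5) — p1 is true.
  17. (NOT p5 OR NOT p3) — NOT p5 is true.
  18. (NOT p5 OR p1 OR p2) — p1 is true.
  19. (NOT p2 OR NOT p5 OR NOT p4) — NOT p5 is true.
  20. (NOT p3 OR NOT p5 OR NOT p2) — NOT p5 is true.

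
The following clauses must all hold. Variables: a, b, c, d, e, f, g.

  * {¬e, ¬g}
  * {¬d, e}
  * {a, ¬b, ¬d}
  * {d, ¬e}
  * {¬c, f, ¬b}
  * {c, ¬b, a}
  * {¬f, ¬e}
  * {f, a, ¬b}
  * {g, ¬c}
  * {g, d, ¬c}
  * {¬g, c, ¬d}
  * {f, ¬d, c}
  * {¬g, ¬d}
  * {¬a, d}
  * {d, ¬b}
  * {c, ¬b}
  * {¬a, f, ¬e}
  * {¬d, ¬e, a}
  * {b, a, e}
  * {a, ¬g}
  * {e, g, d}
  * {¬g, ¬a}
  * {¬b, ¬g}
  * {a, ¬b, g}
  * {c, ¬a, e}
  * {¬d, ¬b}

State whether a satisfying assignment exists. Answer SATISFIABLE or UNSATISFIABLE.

d = True:
  propagation gives e=True, g=False, f=False, c=False; an empty clause results — contradiction.
d = False:
  propagation gives e=False, a=False, b=False; an empty clause results — contradiction.
Every branch closes, so no satisfying assignment exists.

UNSATISFIABLE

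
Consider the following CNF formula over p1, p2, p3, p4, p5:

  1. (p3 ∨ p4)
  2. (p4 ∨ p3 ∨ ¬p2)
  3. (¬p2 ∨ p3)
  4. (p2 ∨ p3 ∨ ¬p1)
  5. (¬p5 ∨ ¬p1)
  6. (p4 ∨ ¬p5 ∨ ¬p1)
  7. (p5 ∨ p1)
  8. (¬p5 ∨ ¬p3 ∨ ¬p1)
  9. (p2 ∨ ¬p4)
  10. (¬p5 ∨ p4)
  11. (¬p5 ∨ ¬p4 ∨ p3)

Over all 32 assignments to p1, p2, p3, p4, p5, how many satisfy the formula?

4

The models are:
  p1=F p2=T p3=T p4=T p5=T
  p1=T p2=F p3=T p4=F p5=F
  p1=T p2=T p3=T p4=F p5=F
  p1=T p2=T p3=T p4=T p5=F
Count: 4.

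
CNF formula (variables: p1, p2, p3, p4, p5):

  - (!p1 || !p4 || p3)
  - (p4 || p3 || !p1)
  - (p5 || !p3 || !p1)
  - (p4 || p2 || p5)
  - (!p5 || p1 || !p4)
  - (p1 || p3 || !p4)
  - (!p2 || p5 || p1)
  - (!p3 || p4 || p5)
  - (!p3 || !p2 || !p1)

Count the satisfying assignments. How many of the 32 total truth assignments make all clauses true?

Satisfying assignments:
  p1=0 p2=0 p3=0 p4=0 p5=1
  p1=0 p2=0 p3=1 p4=0 p5=1
  p1=0 p2=0 p3=1 p4=1 p5=0
  p1=0 p2=1 p3=0 p4=0 p5=1
  p1=0 p2=1 p3=1 p4=0 p5=1
  p1=1 p2=0 p3=1 p4=0 p5=1
  p1=1 p2=0 p3=1 p4=1 p5=1
Count: 7.

7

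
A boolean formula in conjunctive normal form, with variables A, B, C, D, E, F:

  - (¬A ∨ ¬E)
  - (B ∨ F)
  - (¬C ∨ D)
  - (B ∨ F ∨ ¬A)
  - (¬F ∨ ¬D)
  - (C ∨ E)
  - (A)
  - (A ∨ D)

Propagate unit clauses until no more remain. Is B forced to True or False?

True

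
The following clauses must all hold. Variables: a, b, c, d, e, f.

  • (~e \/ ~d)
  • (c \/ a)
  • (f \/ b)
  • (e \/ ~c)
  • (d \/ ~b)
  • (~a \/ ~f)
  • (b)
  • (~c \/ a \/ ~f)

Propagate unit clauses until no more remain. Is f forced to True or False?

(b) is a unit clause: b = True.
In (~b \/ d), ~b is now false; d must hold, so d = True.
(~d \/ ~e): since d = True, the clause reduces to (~e). e = False.
From (e \/ ~c) and e = False: c = False.
In (c \/ a), c is now false; a must hold, so a = True.
In (~a \/ ~f), ~a is now false; ~f must hold, so f = False.

False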